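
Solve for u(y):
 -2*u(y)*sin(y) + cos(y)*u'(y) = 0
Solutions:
 u(y) = C1/cos(y)^2


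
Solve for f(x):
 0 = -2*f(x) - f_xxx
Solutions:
 f(x) = C3*exp(-2^(1/3)*x) + (C1*sin(2^(1/3)*sqrt(3)*x/2) + C2*cos(2^(1/3)*sqrt(3)*x/2))*exp(2^(1/3)*x/2)


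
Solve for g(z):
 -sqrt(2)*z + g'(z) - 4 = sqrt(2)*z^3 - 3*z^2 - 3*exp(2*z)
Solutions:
 g(z) = C1 + sqrt(2)*z^4/4 - z^3 + sqrt(2)*z^2/2 + 4*z - 3*exp(2*z)/2


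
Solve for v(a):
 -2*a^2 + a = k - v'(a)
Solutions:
 v(a) = C1 + 2*a^3/3 - a^2/2 + a*k


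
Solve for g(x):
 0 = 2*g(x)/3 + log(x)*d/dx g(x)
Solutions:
 g(x) = C1*exp(-2*li(x)/3)


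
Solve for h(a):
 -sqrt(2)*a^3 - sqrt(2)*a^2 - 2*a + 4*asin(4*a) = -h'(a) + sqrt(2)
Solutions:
 h(a) = C1 + sqrt(2)*a^4/4 + sqrt(2)*a^3/3 + a^2 - 4*a*asin(4*a) + sqrt(2)*a - sqrt(1 - 16*a^2)


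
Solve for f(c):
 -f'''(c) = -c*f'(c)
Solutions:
 f(c) = C1 + Integral(C2*airyai(c) + C3*airybi(c), c)


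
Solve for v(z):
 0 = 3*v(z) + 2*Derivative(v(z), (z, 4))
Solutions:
 v(z) = (C1*sin(6^(1/4)*z/2) + C2*cos(6^(1/4)*z/2))*exp(-6^(1/4)*z/2) + (C3*sin(6^(1/4)*z/2) + C4*cos(6^(1/4)*z/2))*exp(6^(1/4)*z/2)


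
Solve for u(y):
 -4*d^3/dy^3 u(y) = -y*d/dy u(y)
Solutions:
 u(y) = C1 + Integral(C2*airyai(2^(1/3)*y/2) + C3*airybi(2^(1/3)*y/2), y)


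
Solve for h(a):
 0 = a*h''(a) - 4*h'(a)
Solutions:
 h(a) = C1 + C2*a^5


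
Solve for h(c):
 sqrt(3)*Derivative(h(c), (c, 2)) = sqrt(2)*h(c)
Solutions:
 h(c) = C1*exp(-2^(1/4)*3^(3/4)*c/3) + C2*exp(2^(1/4)*3^(3/4)*c/3)


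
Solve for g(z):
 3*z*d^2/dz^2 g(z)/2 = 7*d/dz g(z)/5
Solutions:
 g(z) = C1 + C2*z^(29/15)


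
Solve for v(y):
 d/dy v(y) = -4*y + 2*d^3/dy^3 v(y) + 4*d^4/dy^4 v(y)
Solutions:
 v(y) = C1 + C4*exp(y/2) - 2*y^2 + (C2*sin(y/2) + C3*cos(y/2))*exp(-y/2)


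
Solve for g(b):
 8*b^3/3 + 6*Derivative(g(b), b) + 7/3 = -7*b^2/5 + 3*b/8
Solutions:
 g(b) = C1 - b^4/9 - 7*b^3/90 + b^2/32 - 7*b/18


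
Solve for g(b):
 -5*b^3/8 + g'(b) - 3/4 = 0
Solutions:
 g(b) = C1 + 5*b^4/32 + 3*b/4


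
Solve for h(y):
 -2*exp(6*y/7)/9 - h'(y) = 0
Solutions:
 h(y) = C1 - 7*exp(6*y/7)/27


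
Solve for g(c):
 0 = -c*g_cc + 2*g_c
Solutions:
 g(c) = C1 + C2*c^3


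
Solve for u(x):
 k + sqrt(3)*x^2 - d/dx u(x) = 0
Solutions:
 u(x) = C1 + k*x + sqrt(3)*x^3/3


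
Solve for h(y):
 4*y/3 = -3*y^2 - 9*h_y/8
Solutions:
 h(y) = C1 - 8*y^3/9 - 16*y^2/27


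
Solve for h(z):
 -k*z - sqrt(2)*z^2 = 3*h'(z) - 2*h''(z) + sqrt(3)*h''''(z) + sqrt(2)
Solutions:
 h(z) = C1 + C2*exp(z*(4*6^(1/3)/(sqrt(729 - 32*sqrt(3)) + 27)^(1/3) + 2^(2/3)*3^(1/6)*(sqrt(729 - 32*sqrt(3)) + 27)^(1/3))/12)*sin(z*(-6^(2/3)*(sqrt(729 - 32*sqrt(3)) + 27)^(1/3) + 4*2^(1/3)*3^(5/6)/(sqrt(729 - 32*sqrt(3)) + 27)^(1/3))/12) + C3*exp(z*(4*6^(1/3)/(sqrt(729 - 32*sqrt(3)) + 27)^(1/3) + 2^(2/3)*3^(1/6)*(sqrt(729 - 32*sqrt(3)) + 27)^(1/3))/12)*cos(z*(-6^(2/3)*(sqrt(729 - 32*sqrt(3)) + 27)^(1/3) + 4*2^(1/3)*3^(5/6)/(sqrt(729 - 32*sqrt(3)) + 27)^(1/3))/12) + C4*exp(-z*(4*6^(1/3)/(sqrt(729 - 32*sqrt(3)) + 27)^(1/3) + 2^(2/3)*3^(1/6)*(sqrt(729 - 32*sqrt(3)) + 27)^(1/3))/6) - k*z^2/6 - 2*k*z/9 - sqrt(2)*z^3/9 - 2*sqrt(2)*z^2/9 - 17*sqrt(2)*z/27


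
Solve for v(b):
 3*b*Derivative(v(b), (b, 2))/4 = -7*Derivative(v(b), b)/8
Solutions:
 v(b) = C1 + C2/b^(1/6)


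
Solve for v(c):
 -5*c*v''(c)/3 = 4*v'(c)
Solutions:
 v(c) = C1 + C2/c^(7/5)


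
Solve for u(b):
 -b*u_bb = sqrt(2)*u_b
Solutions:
 u(b) = C1 + C2*b^(1 - sqrt(2))


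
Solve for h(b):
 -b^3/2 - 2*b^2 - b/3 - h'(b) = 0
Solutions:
 h(b) = C1 - b^4/8 - 2*b^3/3 - b^2/6


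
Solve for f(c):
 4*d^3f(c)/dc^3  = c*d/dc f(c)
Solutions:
 f(c) = C1 + Integral(C2*airyai(2^(1/3)*c/2) + C3*airybi(2^(1/3)*c/2), c)


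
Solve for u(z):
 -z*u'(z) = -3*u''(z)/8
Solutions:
 u(z) = C1 + C2*erfi(2*sqrt(3)*z/3)


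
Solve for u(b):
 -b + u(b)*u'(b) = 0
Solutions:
 u(b) = -sqrt(C1 + b^2)
 u(b) = sqrt(C1 + b^2)


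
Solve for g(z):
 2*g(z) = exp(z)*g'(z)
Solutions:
 g(z) = C1*exp(-2*exp(-z))


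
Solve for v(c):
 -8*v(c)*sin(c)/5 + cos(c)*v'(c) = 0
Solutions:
 v(c) = C1/cos(c)^(8/5)


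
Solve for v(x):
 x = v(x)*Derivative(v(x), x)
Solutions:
 v(x) = -sqrt(C1 + x^2)
 v(x) = sqrt(C1 + x^2)


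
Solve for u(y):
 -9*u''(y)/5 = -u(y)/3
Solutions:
 u(y) = C1*exp(-sqrt(15)*y/9) + C2*exp(sqrt(15)*y/9)


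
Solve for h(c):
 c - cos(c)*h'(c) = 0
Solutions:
 h(c) = C1 + Integral(c/cos(c), c)


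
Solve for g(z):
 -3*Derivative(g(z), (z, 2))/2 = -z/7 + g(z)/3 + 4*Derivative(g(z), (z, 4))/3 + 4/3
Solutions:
 g(z) = C1*sin(z*sqrt(9 - sqrt(17))/4) + C2*sin(z*sqrt(sqrt(17) + 9)/4) + C3*cos(z*sqrt(9 - sqrt(17))/4) + C4*cos(z*sqrt(sqrt(17) + 9)/4) + 3*z/7 - 4


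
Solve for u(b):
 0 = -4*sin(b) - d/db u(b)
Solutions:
 u(b) = C1 + 4*cos(b)


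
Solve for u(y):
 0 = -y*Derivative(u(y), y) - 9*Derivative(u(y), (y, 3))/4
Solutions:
 u(y) = C1 + Integral(C2*airyai(-2^(2/3)*3^(1/3)*y/3) + C3*airybi(-2^(2/3)*3^(1/3)*y/3), y)


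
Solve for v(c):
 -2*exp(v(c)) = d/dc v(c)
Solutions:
 v(c) = log(1/(C1 + 2*c))


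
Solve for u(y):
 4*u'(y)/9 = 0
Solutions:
 u(y) = C1


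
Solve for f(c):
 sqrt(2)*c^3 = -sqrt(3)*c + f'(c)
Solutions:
 f(c) = C1 + sqrt(2)*c^4/4 + sqrt(3)*c^2/2


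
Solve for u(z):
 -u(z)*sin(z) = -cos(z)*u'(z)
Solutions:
 u(z) = C1/cos(z)


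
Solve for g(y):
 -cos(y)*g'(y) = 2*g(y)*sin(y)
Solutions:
 g(y) = C1*cos(y)^2


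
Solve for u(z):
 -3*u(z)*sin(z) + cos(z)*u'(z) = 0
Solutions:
 u(z) = C1/cos(z)^3


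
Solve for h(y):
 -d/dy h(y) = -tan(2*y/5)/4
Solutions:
 h(y) = C1 - 5*log(cos(2*y/5))/8


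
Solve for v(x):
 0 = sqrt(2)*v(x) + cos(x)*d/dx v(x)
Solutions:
 v(x) = C1*(sin(x) - 1)^(sqrt(2)/2)/(sin(x) + 1)^(sqrt(2)/2)


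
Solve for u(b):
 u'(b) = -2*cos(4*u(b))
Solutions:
 u(b) = -asin((C1 + exp(16*b))/(C1 - exp(16*b)))/4 + pi/4
 u(b) = asin((C1 + exp(16*b))/(C1 - exp(16*b)))/4


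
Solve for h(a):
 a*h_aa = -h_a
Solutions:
 h(a) = C1 + C2*log(a)


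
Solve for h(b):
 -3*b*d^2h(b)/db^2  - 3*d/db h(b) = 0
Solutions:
 h(b) = C1 + C2*log(b)


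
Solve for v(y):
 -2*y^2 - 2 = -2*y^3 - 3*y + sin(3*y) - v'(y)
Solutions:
 v(y) = C1 - y^4/2 + 2*y^3/3 - 3*y^2/2 + 2*y - cos(3*y)/3


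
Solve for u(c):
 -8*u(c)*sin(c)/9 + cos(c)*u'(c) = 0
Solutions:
 u(c) = C1/cos(c)^(8/9)


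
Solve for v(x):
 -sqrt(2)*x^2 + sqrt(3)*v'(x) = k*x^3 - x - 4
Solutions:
 v(x) = C1 + sqrt(3)*k*x^4/12 + sqrt(6)*x^3/9 - sqrt(3)*x^2/6 - 4*sqrt(3)*x/3


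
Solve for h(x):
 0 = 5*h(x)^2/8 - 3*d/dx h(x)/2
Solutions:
 h(x) = -12/(C1 + 5*x)


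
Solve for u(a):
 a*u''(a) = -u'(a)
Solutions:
 u(a) = C1 + C2*log(a)


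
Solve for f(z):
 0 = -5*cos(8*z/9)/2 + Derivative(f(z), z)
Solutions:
 f(z) = C1 + 45*sin(8*z/9)/16


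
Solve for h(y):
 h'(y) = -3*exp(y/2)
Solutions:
 h(y) = C1 - 6*exp(y/2)


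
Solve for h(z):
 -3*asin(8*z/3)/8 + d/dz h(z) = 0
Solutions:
 h(z) = C1 + 3*z*asin(8*z/3)/8 + 3*sqrt(9 - 64*z^2)/64


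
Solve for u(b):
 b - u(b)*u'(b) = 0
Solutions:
 u(b) = -sqrt(C1 + b^2)
 u(b) = sqrt(C1 + b^2)


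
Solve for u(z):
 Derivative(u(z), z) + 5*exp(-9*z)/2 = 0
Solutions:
 u(z) = C1 + 5*exp(-9*z)/18


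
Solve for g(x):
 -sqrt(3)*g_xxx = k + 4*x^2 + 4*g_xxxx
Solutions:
 g(x) = C1 + C2*x + C3*x^2 + C4*exp(-sqrt(3)*x/4) - sqrt(3)*x^5/45 + 4*x^4/9 + sqrt(3)*x^3*(-3*k - 128)/54


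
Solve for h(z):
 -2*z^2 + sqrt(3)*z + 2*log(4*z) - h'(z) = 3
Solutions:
 h(z) = C1 - 2*z^3/3 + sqrt(3)*z^2/2 + 2*z*log(z) - 5*z + z*log(16)


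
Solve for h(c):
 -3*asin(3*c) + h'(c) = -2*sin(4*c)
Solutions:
 h(c) = C1 + 3*c*asin(3*c) + sqrt(1 - 9*c^2) + cos(4*c)/2


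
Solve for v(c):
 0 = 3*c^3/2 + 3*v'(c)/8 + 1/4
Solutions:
 v(c) = C1 - c^4 - 2*c/3


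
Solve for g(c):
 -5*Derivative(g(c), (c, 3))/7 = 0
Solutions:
 g(c) = C1 + C2*c + C3*c^2


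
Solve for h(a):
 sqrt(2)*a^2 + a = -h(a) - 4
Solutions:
 h(a) = -sqrt(2)*a^2 - a - 4


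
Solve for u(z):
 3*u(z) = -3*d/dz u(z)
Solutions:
 u(z) = C1*exp(-z)


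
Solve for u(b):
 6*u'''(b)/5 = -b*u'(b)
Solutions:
 u(b) = C1 + Integral(C2*airyai(-5^(1/3)*6^(2/3)*b/6) + C3*airybi(-5^(1/3)*6^(2/3)*b/6), b)


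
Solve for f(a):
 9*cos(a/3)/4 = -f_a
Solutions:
 f(a) = C1 - 27*sin(a/3)/4


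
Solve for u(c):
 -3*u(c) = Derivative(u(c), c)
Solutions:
 u(c) = C1*exp(-3*c)


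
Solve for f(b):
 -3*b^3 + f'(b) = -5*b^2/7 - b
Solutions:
 f(b) = C1 + 3*b^4/4 - 5*b^3/21 - b^2/2


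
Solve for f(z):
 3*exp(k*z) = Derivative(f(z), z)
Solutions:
 f(z) = C1 + 3*exp(k*z)/k


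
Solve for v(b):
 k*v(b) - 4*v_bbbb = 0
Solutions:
 v(b) = C1*exp(-sqrt(2)*b*k^(1/4)/2) + C2*exp(sqrt(2)*b*k^(1/4)/2) + C3*exp(-sqrt(2)*I*b*k^(1/4)/2) + C4*exp(sqrt(2)*I*b*k^(1/4)/2)


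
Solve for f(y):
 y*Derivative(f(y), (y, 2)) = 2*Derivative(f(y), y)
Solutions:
 f(y) = C1 + C2*y^3


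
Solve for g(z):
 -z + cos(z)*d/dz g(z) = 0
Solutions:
 g(z) = C1 + Integral(z/cos(z), z)


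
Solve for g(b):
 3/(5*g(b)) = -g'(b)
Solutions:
 g(b) = -sqrt(C1 - 30*b)/5
 g(b) = sqrt(C1 - 30*b)/5


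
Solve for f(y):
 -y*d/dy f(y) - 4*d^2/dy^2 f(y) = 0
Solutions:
 f(y) = C1 + C2*erf(sqrt(2)*y/4)


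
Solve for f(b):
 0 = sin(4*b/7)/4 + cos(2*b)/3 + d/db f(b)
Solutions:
 f(b) = C1 - sin(2*b)/6 + 7*cos(4*b/7)/16


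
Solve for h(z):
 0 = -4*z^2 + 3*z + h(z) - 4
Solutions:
 h(z) = 4*z^2 - 3*z + 4


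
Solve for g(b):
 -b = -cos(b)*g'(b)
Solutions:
 g(b) = C1 + Integral(b/cos(b), b)


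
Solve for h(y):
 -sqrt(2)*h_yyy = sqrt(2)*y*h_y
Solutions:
 h(y) = C1 + Integral(C2*airyai(-y) + C3*airybi(-y), y)


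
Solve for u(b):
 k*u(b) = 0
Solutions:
 u(b) = 0


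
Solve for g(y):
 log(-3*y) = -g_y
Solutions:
 g(y) = C1 - y*log(-y) + y*(1 - log(3))


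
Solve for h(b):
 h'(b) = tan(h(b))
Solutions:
 h(b) = pi - asin(C1*exp(b))
 h(b) = asin(C1*exp(b))


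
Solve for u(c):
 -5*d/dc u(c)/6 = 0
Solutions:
 u(c) = C1


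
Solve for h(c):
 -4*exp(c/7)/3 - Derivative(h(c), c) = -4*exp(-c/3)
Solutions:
 h(c) = C1 - 28*exp(c/7)/3 - 12*exp(-c/3)


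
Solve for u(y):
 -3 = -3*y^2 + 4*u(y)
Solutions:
 u(y) = 3*y^2/4 - 3/4


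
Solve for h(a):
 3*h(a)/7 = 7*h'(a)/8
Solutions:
 h(a) = C1*exp(24*a/49)


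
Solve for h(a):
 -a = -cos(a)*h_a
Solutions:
 h(a) = C1 + Integral(a/cos(a), a)


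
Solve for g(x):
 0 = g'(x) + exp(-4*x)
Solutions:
 g(x) = C1 + exp(-4*x)/4


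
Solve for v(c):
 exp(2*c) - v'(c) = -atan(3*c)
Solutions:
 v(c) = C1 + c*atan(3*c) + exp(2*c)/2 - log(9*c^2 + 1)/6


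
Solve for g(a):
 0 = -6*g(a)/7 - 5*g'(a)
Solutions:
 g(a) = C1*exp(-6*a/35)


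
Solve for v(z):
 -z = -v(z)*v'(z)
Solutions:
 v(z) = -sqrt(C1 + z^2)
 v(z) = sqrt(C1 + z^2)


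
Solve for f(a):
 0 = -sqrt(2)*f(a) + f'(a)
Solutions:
 f(a) = C1*exp(sqrt(2)*a)


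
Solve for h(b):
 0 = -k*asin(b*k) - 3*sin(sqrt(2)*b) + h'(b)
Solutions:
 h(b) = C1 + k*Piecewise((b*asin(b*k) + sqrt(-b^2*k^2 + 1)/k, Ne(k, 0)), (0, True)) - 3*sqrt(2)*cos(sqrt(2)*b)/2


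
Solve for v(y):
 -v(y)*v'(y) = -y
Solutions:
 v(y) = -sqrt(C1 + y^2)
 v(y) = sqrt(C1 + y^2)


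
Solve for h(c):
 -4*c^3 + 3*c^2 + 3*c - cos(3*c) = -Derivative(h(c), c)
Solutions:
 h(c) = C1 + c^4 - c^3 - 3*c^2/2 + sin(3*c)/3


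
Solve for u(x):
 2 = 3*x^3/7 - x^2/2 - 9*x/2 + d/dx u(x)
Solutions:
 u(x) = C1 - 3*x^4/28 + x^3/6 + 9*x^2/4 + 2*x


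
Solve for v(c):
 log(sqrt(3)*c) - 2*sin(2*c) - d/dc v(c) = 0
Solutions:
 v(c) = C1 + c*log(c) - c + c*log(3)/2 + cos(2*c)


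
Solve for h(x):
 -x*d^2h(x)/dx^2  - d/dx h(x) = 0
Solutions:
 h(x) = C1 + C2*log(x)


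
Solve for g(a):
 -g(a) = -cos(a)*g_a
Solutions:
 g(a) = C1*sqrt(sin(a) + 1)/sqrt(sin(a) - 1)


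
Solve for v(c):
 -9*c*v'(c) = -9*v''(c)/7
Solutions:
 v(c) = C1 + C2*erfi(sqrt(14)*c/2)


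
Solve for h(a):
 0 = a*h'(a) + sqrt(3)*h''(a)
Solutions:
 h(a) = C1 + C2*erf(sqrt(2)*3^(3/4)*a/6)


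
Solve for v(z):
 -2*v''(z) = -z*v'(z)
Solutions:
 v(z) = C1 + C2*erfi(z/2)


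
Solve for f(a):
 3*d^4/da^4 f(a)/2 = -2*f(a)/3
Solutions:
 f(a) = (C1*sin(sqrt(3)*a/3) + C2*cos(sqrt(3)*a/3))*exp(-sqrt(3)*a/3) + (C3*sin(sqrt(3)*a/3) + C4*cos(sqrt(3)*a/3))*exp(sqrt(3)*a/3)


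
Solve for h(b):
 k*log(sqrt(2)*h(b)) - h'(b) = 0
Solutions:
 Integral(1/(2*log(_y) + log(2)), (_y, h(b))) = C1 + b*k/2


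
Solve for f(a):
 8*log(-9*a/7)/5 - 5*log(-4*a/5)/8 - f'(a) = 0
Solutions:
 f(a) = C1 + 39*a*log(-a)/40 + a*(-64*log(7) - 39 - 50*log(2) + 25*log(5) + 128*log(3))/40


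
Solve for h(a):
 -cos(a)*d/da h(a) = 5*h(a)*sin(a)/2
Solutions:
 h(a) = C1*cos(a)^(5/2)


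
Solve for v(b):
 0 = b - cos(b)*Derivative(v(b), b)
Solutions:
 v(b) = C1 + Integral(b/cos(b), b)


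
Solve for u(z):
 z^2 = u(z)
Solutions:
 u(z) = z^2


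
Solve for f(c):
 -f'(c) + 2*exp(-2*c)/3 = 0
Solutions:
 f(c) = C1 - exp(-2*c)/3


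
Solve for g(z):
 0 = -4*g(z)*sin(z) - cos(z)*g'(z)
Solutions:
 g(z) = C1*cos(z)^4


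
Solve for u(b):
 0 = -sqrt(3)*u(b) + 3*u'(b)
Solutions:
 u(b) = C1*exp(sqrt(3)*b/3)


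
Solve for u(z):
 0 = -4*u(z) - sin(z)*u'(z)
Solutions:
 u(z) = C1*(cos(z)^2 + 2*cos(z) + 1)/(cos(z)^2 - 2*cos(z) + 1)


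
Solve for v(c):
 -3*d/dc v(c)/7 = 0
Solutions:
 v(c) = C1


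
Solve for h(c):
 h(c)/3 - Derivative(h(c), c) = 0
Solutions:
 h(c) = C1*exp(c/3)


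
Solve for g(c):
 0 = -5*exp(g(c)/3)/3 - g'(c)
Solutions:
 g(c) = 3*log(1/(C1 + 5*c)) + 6*log(3)


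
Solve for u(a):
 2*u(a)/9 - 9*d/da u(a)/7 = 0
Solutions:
 u(a) = C1*exp(14*a/81)


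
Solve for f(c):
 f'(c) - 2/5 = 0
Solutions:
 f(c) = C1 + 2*c/5


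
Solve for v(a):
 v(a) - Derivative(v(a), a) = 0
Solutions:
 v(a) = C1*exp(a)


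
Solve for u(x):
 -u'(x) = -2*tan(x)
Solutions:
 u(x) = C1 - 2*log(cos(x))


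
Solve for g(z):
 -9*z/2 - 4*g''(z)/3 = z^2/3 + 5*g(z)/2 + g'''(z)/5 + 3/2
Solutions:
 g(z) = C1*exp(z*(-80 + 160*2^(2/3)*5^(1/3)/(27*sqrt(3289) + 2009)^(1/3) + 2^(1/3)*5^(2/3)*(27*sqrt(3289) + 2009)^(1/3))/36)*sin(10^(1/3)*sqrt(3)*z*(-5^(1/3)*(27*sqrt(3289) + 2009)^(1/3) + 160*2^(1/3)/(27*sqrt(3289) + 2009)^(1/3))/36) + C2*exp(z*(-80 + 160*2^(2/3)*5^(1/3)/(27*sqrt(3289) + 2009)^(1/3) + 2^(1/3)*5^(2/3)*(27*sqrt(3289) + 2009)^(1/3))/36)*cos(10^(1/3)*sqrt(3)*z*(-5^(1/3)*(27*sqrt(3289) + 2009)^(1/3) + 160*2^(1/3)/(27*sqrt(3289) + 2009)^(1/3))/36) + C3*exp(-z*(160*2^(2/3)*5^(1/3)/(27*sqrt(3289) + 2009)^(1/3) + 40 + 2^(1/3)*5^(2/3)*(27*sqrt(3289) + 2009)^(1/3))/18) - 2*z^2/15 - 9*z/5 - 103/225


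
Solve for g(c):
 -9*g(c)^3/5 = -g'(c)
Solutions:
 g(c) = -sqrt(10)*sqrt(-1/(C1 + 9*c))/2
 g(c) = sqrt(10)*sqrt(-1/(C1 + 9*c))/2


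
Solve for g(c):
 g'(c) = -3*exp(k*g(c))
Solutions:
 g(c) = Piecewise((log(1/(C1*k + 3*c*k))/k, Ne(k, 0)), (nan, True))
 g(c) = Piecewise((C1 - 3*c, Eq(k, 0)), (nan, True))


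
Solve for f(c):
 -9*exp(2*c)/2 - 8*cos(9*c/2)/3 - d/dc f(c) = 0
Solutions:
 f(c) = C1 - 9*exp(2*c)/4 - 16*sin(9*c/2)/27


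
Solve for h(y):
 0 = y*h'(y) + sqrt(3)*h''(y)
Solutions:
 h(y) = C1 + C2*erf(sqrt(2)*3^(3/4)*y/6)


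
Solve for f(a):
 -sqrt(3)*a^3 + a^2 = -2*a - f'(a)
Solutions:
 f(a) = C1 + sqrt(3)*a^4/4 - a^3/3 - a^2


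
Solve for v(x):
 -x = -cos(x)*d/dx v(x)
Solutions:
 v(x) = C1 + Integral(x/cos(x), x)


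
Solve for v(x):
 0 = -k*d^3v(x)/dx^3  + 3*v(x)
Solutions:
 v(x) = C1*exp(3^(1/3)*x*(1/k)^(1/3)) + C2*exp(x*(-3^(1/3) + 3^(5/6)*I)*(1/k)^(1/3)/2) + C3*exp(-x*(3^(1/3) + 3^(5/6)*I)*(1/k)^(1/3)/2)


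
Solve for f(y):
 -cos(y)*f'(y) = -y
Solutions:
 f(y) = C1 + Integral(y/cos(y), y)


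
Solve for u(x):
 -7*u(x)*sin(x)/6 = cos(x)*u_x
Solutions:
 u(x) = C1*cos(x)^(7/6)


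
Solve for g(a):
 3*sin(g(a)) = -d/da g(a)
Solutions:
 g(a) = -acos((-C1 - exp(6*a))/(C1 - exp(6*a))) + 2*pi
 g(a) = acos((-C1 - exp(6*a))/(C1 - exp(6*a)))


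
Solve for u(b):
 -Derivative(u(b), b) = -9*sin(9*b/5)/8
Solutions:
 u(b) = C1 - 5*cos(9*b/5)/8


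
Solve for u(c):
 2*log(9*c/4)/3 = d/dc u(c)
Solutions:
 u(c) = C1 + 2*c*log(c)/3 - 4*c*log(2)/3 - 2*c/3 + 4*c*log(3)/3


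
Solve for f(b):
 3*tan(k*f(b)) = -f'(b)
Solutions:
 f(b) = Piecewise((-asin(exp(C1*k - 3*b*k))/k + pi/k, Ne(k, 0)), (nan, True))
 f(b) = Piecewise((asin(exp(C1*k - 3*b*k))/k, Ne(k, 0)), (nan, True))


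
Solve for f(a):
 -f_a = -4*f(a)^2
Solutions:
 f(a) = -1/(C1 + 4*a)


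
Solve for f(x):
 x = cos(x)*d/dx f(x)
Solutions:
 f(x) = C1 + Integral(x/cos(x), x)


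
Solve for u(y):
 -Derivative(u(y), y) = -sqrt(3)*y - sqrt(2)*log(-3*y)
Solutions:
 u(y) = C1 + sqrt(3)*y^2/2 + sqrt(2)*y*log(-y) + sqrt(2)*y*(-1 + log(3))


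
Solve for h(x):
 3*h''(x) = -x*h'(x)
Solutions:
 h(x) = C1 + C2*erf(sqrt(6)*x/6)


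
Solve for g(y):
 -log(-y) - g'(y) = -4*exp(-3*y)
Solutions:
 g(y) = C1 - y*log(-y) + y - 4*exp(-3*y)/3


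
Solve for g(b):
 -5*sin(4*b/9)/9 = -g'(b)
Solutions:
 g(b) = C1 - 5*cos(4*b/9)/4


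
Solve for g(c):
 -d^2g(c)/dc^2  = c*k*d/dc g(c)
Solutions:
 g(c) = Piecewise((-sqrt(2)*sqrt(pi)*C1*erf(sqrt(2)*c*sqrt(k)/2)/(2*sqrt(k)) - C2, (k > 0) | (k < 0)), (-C1*c - C2, True))


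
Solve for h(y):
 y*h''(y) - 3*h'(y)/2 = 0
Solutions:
 h(y) = C1 + C2*y^(5/2)


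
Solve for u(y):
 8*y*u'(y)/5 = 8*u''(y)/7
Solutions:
 u(y) = C1 + C2*erfi(sqrt(70)*y/10)


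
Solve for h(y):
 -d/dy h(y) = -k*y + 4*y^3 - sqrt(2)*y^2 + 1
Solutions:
 h(y) = C1 + k*y^2/2 - y^4 + sqrt(2)*y^3/3 - y


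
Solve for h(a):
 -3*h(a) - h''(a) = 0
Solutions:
 h(a) = C1*sin(sqrt(3)*a) + C2*cos(sqrt(3)*a)


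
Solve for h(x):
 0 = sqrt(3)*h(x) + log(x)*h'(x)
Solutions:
 h(x) = C1*exp(-sqrt(3)*li(x))


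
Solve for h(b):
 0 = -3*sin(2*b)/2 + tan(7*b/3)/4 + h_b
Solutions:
 h(b) = C1 + 3*log(cos(7*b/3))/28 - 3*cos(2*b)/4


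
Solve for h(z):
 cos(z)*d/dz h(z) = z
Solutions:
 h(z) = C1 + Integral(z/cos(z), z)


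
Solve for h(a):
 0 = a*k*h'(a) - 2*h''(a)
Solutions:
 h(a) = Piecewise((-sqrt(pi)*C1*erf(a*sqrt(-k)/2)/sqrt(-k) - C2, (k > 0) | (k < 0)), (-C1*a - C2, True))


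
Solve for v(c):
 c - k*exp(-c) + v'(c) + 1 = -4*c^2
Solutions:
 v(c) = C1 - 4*c^3/3 - c^2/2 - c - k*exp(-c)


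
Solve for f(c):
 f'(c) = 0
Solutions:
 f(c) = C1


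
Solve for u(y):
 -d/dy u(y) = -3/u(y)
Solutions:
 u(y) = -sqrt(C1 + 6*y)
 u(y) = sqrt(C1 + 6*y)


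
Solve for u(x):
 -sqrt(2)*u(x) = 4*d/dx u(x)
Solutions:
 u(x) = C1*exp(-sqrt(2)*x/4)


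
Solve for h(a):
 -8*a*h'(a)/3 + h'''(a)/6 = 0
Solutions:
 h(a) = C1 + Integral(C2*airyai(2*2^(1/3)*a) + C3*airybi(2*2^(1/3)*a), a)


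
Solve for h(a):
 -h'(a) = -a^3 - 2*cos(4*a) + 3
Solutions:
 h(a) = C1 + a^4/4 - 3*a + sin(4*a)/2


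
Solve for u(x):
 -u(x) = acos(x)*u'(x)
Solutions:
 u(x) = C1*exp(-Integral(1/acos(x), x))


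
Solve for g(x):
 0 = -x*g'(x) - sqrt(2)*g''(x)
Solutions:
 g(x) = C1 + C2*erf(2^(1/4)*x/2)


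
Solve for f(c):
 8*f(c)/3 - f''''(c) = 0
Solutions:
 f(c) = C1*exp(-6^(3/4)*c/3) + C2*exp(6^(3/4)*c/3) + C3*sin(6^(3/4)*c/3) + C4*cos(6^(3/4)*c/3)


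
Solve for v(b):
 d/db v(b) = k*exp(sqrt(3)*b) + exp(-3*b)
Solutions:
 v(b) = C1 + sqrt(3)*k*exp(sqrt(3)*b)/3 - exp(-3*b)/3


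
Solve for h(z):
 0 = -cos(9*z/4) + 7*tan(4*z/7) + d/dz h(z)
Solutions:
 h(z) = C1 + 49*log(cos(4*z/7))/4 + 4*sin(9*z/4)/9


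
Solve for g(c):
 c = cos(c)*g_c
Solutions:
 g(c) = C1 + Integral(c/cos(c), c)


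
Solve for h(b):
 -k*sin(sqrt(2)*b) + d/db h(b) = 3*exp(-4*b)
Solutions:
 h(b) = C1 - sqrt(2)*k*cos(sqrt(2)*b)/2 - 3*exp(-4*b)/4


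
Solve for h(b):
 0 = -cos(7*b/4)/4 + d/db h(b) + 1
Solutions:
 h(b) = C1 - b + sin(7*b/4)/7


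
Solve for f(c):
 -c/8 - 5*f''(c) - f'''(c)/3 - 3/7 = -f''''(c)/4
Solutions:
 f(c) = C1 + C2*c + C3*exp(2*c*(1 - sqrt(46))/3) + C4*exp(2*c*(1 + sqrt(46))/3) - c^3/240 - 353*c^2/8400


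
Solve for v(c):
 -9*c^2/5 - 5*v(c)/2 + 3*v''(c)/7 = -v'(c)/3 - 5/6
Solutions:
 v(c) = C1*exp(c*(-7 + sqrt(1939))/18) + C2*exp(-c*(7 + sqrt(1939))/18) - 18*c^2/25 - 24*c/125 + 799/13125


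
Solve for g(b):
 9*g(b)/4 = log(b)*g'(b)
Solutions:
 g(b) = C1*exp(9*li(b)/4)


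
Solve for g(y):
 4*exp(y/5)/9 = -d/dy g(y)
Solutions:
 g(y) = C1 - 20*exp(y/5)/9


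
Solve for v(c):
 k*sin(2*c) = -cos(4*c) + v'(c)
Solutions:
 v(c) = C1 - k*cos(2*c)/2 + sin(4*c)/4


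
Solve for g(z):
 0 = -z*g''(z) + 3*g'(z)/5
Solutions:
 g(z) = C1 + C2*z^(8/5)


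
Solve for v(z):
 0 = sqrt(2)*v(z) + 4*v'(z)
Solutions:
 v(z) = C1*exp(-sqrt(2)*z/4)


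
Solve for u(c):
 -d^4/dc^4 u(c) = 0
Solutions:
 u(c) = C1 + C2*c + C3*c^2 + C4*c^3


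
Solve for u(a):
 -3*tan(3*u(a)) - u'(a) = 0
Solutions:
 u(a) = -asin(C1*exp(-9*a))/3 + pi/3
 u(a) = asin(C1*exp(-9*a))/3


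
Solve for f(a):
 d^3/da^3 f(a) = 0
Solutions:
 f(a) = C1 + C2*a + C3*a^2


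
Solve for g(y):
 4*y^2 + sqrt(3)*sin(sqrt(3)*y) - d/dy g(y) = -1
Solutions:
 g(y) = C1 + 4*y^3/3 + y - cos(sqrt(3)*y)


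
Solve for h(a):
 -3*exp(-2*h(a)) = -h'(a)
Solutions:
 h(a) = log(-sqrt(C1 + 6*a))
 h(a) = log(C1 + 6*a)/2


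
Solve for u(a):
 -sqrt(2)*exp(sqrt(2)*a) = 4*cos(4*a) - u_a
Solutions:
 u(a) = C1 + exp(sqrt(2)*a) + sin(4*a)


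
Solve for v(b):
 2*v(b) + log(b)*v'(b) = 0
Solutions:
 v(b) = C1*exp(-2*li(b))


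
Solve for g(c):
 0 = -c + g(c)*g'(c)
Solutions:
 g(c) = -sqrt(C1 + c^2)
 g(c) = sqrt(C1 + c^2)


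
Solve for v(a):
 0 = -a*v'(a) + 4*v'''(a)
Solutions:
 v(a) = C1 + Integral(C2*airyai(2^(1/3)*a/2) + C3*airybi(2^(1/3)*a/2), a)


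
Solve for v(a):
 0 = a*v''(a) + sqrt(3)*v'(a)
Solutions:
 v(a) = C1 + C2*a^(1 - sqrt(3))


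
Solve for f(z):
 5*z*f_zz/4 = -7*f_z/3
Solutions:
 f(z) = C1 + C2/z^(13/15)


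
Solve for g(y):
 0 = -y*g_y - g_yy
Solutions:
 g(y) = C1 + C2*erf(sqrt(2)*y/2)


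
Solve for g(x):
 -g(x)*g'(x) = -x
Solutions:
 g(x) = -sqrt(C1 + x^2)
 g(x) = sqrt(C1 + x^2)


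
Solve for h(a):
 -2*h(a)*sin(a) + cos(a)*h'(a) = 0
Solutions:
 h(a) = C1/cos(a)^2


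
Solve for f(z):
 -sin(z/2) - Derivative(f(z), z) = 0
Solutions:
 f(z) = C1 + 2*cos(z/2)


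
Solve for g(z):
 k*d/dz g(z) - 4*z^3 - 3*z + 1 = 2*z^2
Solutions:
 g(z) = C1 + z^4/k + 2*z^3/(3*k) + 3*z^2/(2*k) - z/k


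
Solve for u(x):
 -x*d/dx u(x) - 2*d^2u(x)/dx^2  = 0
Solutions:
 u(x) = C1 + C2*erf(x/2)


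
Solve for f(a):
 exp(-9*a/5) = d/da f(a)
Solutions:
 f(a) = C1 - 5*exp(-9*a/5)/9


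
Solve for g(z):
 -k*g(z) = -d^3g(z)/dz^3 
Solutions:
 g(z) = C1*exp(k^(1/3)*z) + C2*exp(k^(1/3)*z*(-1 + sqrt(3)*I)/2) + C3*exp(-k^(1/3)*z*(1 + sqrt(3)*I)/2)


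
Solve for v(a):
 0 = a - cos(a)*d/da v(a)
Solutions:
 v(a) = C1 + Integral(a/cos(a), a)


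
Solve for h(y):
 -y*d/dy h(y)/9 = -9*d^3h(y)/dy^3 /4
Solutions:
 h(y) = C1 + Integral(C2*airyai(6^(2/3)*y/9) + C3*airybi(6^(2/3)*y/9), y)


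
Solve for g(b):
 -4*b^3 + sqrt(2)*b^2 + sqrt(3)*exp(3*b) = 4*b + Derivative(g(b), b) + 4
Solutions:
 g(b) = C1 - b^4 + sqrt(2)*b^3/3 - 2*b^2 - 4*b + sqrt(3)*exp(3*b)/3


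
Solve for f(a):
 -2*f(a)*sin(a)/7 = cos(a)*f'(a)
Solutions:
 f(a) = C1*cos(a)^(2/7)


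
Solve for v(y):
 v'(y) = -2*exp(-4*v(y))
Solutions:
 v(y) = log(-I*(C1 - 8*y)^(1/4))
 v(y) = log(I*(C1 - 8*y)^(1/4))
 v(y) = log(-(C1 - 8*y)^(1/4))
 v(y) = log(C1 - 8*y)/4


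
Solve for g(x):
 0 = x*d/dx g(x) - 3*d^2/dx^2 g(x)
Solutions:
 g(x) = C1 + C2*erfi(sqrt(6)*x/6)


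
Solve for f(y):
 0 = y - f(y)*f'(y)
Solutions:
 f(y) = -sqrt(C1 + y^2)
 f(y) = sqrt(C1 + y^2)


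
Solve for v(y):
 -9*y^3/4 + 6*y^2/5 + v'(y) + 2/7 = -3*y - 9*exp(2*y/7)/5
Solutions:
 v(y) = C1 + 9*y^4/16 - 2*y^3/5 - 3*y^2/2 - 2*y/7 - 63*exp(2*y/7)/10


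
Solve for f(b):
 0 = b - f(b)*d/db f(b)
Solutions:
 f(b) = -sqrt(C1 + b^2)
 f(b) = sqrt(C1 + b^2)


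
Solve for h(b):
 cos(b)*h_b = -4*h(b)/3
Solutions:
 h(b) = C1*(sin(b) - 1)^(2/3)/(sin(b) + 1)^(2/3)


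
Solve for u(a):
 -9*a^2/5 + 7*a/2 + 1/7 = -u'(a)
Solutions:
 u(a) = C1 + 3*a^3/5 - 7*a^2/4 - a/7


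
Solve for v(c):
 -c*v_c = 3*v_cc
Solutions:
 v(c) = C1 + C2*erf(sqrt(6)*c/6)


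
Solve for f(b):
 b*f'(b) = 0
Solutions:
 f(b) = C1


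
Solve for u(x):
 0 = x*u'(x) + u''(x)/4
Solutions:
 u(x) = C1 + C2*erf(sqrt(2)*x)


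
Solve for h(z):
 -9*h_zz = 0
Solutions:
 h(z) = C1 + C2*z


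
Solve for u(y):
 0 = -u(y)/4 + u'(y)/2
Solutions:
 u(y) = C1*exp(y/2)


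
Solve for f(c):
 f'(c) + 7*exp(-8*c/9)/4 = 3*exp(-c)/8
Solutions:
 f(c) = C1 - 3*exp(-c)/8 + 63*exp(-8*c/9)/32


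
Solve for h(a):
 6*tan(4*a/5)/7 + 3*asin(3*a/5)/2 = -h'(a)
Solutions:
 h(a) = C1 - 3*a*asin(3*a/5)/2 - sqrt(25 - 9*a^2)/2 + 15*log(cos(4*a/5))/14


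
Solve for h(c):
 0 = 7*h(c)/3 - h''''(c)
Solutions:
 h(c) = C1*exp(-3^(3/4)*7^(1/4)*c/3) + C2*exp(3^(3/4)*7^(1/4)*c/3) + C3*sin(3^(3/4)*7^(1/4)*c/3) + C4*cos(3^(3/4)*7^(1/4)*c/3)


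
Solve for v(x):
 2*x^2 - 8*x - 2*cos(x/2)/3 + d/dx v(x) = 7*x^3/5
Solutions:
 v(x) = C1 + 7*x^4/20 - 2*x^3/3 + 4*x^2 + 4*sin(x/2)/3


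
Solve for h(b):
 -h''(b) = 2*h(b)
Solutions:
 h(b) = C1*sin(sqrt(2)*b) + C2*cos(sqrt(2)*b)


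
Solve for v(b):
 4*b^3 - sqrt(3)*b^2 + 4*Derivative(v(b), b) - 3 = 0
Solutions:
 v(b) = C1 - b^4/4 + sqrt(3)*b^3/12 + 3*b/4


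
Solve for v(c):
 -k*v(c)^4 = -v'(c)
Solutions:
 v(c) = (-1/(C1 + 3*c*k))^(1/3)
 v(c) = (-1/(C1 + c*k))^(1/3)*(-3^(2/3) - 3*3^(1/6)*I)/6
 v(c) = (-1/(C1 + c*k))^(1/3)*(-3^(2/3) + 3*3^(1/6)*I)/6


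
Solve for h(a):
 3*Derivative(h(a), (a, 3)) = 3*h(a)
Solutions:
 h(a) = C3*exp(a) + (C1*sin(sqrt(3)*a/2) + C2*cos(sqrt(3)*a/2))*exp(-a/2)


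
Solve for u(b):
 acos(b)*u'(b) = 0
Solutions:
 u(b) = C1


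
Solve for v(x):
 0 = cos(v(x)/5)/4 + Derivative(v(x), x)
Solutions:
 x/4 - 5*log(sin(v(x)/5) - 1)/2 + 5*log(sin(v(x)/5) + 1)/2 = C1


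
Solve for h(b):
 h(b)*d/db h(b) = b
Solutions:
 h(b) = -sqrt(C1 + b^2)
 h(b) = sqrt(C1 + b^2)


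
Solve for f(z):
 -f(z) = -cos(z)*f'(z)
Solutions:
 f(z) = C1*sqrt(sin(z) + 1)/sqrt(sin(z) - 1)


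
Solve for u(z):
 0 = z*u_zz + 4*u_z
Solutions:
 u(z) = C1 + C2/z^3


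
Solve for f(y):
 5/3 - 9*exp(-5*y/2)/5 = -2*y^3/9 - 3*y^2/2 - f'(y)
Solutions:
 f(y) = C1 - y^4/18 - y^3/2 - 5*y/3 - 18*exp(-5*y/2)/25


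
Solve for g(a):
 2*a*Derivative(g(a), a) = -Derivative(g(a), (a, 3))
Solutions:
 g(a) = C1 + Integral(C2*airyai(-2^(1/3)*a) + C3*airybi(-2^(1/3)*a), a)


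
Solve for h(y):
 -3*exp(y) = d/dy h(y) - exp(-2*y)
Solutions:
 h(y) = C1 - 3*exp(y) - exp(-2*y)/2


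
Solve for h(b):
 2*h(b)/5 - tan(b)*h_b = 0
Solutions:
 h(b) = C1*sin(b)^(2/5)


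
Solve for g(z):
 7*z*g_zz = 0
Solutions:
 g(z) = C1 + C2*z


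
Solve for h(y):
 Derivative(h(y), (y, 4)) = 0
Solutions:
 h(y) = C1 + C2*y + C3*y^2 + C4*y^3


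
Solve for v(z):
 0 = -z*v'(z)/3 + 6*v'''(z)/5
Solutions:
 v(z) = C1 + Integral(C2*airyai(60^(1/3)*z/6) + C3*airybi(60^(1/3)*z/6), z)


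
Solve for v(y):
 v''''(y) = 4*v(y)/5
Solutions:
 v(y) = C1*exp(-sqrt(2)*5^(3/4)*y/5) + C2*exp(sqrt(2)*5^(3/4)*y/5) + C3*sin(sqrt(2)*5^(3/4)*y/5) + C4*cos(sqrt(2)*5^(3/4)*y/5)


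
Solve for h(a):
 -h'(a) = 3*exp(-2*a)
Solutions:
 h(a) = C1 + 3*exp(-2*a)/2


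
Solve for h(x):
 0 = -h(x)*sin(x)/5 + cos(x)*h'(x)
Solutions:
 h(x) = C1/cos(x)^(1/5)


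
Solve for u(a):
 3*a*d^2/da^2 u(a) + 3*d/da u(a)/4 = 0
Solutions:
 u(a) = C1 + C2*a^(3/4)


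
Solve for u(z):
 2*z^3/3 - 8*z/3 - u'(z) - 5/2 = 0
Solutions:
 u(z) = C1 + z^4/6 - 4*z^2/3 - 5*z/2


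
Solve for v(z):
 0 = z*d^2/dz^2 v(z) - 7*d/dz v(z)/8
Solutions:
 v(z) = C1 + C2*z^(15/8)


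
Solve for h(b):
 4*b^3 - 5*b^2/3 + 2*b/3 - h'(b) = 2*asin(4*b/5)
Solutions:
 h(b) = C1 + b^4 - 5*b^3/9 + b^2/3 - 2*b*asin(4*b/5) - sqrt(25 - 16*b^2)/2


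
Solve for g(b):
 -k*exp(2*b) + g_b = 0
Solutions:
 g(b) = C1 + k*exp(2*b)/2


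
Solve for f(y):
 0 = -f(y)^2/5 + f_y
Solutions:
 f(y) = -5/(C1 + y)


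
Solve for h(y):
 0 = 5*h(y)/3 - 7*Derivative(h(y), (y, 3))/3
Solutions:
 h(y) = C3*exp(5^(1/3)*7^(2/3)*y/7) + (C1*sin(sqrt(3)*5^(1/3)*7^(2/3)*y/14) + C2*cos(sqrt(3)*5^(1/3)*7^(2/3)*y/14))*exp(-5^(1/3)*7^(2/3)*y/14)


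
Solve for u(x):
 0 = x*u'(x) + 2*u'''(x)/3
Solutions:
 u(x) = C1 + Integral(C2*airyai(-2^(2/3)*3^(1/3)*x/2) + C3*airybi(-2^(2/3)*3^(1/3)*x/2), x)


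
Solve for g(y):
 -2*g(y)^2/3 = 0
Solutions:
 g(y) = 0


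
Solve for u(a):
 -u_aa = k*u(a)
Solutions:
 u(a) = C1*exp(-a*sqrt(-k)) + C2*exp(a*sqrt(-k))


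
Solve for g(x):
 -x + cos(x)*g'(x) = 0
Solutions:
 g(x) = C1 + Integral(x/cos(x), x)


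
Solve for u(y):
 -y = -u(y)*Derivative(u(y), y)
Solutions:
 u(y) = -sqrt(C1 + y^2)
 u(y) = sqrt(C1 + y^2)


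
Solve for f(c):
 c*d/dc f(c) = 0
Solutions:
 f(c) = C1


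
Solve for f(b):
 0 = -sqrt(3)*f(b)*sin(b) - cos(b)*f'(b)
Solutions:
 f(b) = C1*cos(b)^(sqrt(3))


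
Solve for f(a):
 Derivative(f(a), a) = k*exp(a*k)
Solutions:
 f(a) = C1 + exp(a*k)


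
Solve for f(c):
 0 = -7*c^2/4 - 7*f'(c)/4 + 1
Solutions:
 f(c) = C1 - c^3/3 + 4*c/7


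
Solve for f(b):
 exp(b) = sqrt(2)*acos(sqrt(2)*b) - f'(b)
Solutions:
 f(b) = C1 + sqrt(2)*(b*acos(sqrt(2)*b) - sqrt(2)*sqrt(1 - 2*b^2)/2) - exp(b)


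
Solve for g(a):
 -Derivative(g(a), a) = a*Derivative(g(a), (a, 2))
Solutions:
 g(a) = C1 + C2*log(a)


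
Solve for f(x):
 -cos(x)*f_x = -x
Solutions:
 f(x) = C1 + Integral(x/cos(x), x)


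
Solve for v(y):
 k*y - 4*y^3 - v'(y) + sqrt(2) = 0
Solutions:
 v(y) = C1 + k*y^2/2 - y^4 + sqrt(2)*y


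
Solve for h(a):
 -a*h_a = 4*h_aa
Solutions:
 h(a) = C1 + C2*erf(sqrt(2)*a/4)


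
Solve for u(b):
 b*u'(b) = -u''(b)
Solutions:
 u(b) = C1 + C2*erf(sqrt(2)*b/2)


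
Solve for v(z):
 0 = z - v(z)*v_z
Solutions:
 v(z) = -sqrt(C1 + z^2)
 v(z) = sqrt(C1 + z^2)


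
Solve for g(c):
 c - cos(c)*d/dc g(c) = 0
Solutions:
 g(c) = C1 + Integral(c/cos(c), c)


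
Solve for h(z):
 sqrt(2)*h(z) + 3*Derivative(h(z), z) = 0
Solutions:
 h(z) = C1*exp(-sqrt(2)*z/3)


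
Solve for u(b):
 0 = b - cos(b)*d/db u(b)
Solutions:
 u(b) = C1 + Integral(b/cos(b), b)


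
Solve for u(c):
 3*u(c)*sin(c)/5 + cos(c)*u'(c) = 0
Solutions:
 u(c) = C1*cos(c)^(3/5)


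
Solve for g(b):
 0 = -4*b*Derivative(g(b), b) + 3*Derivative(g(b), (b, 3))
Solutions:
 g(b) = C1 + Integral(C2*airyai(6^(2/3)*b/3) + C3*airybi(6^(2/3)*b/3), b)


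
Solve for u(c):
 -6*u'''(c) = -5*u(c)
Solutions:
 u(c) = C3*exp(5^(1/3)*6^(2/3)*c/6) + (C1*sin(2^(2/3)*3^(1/6)*5^(1/3)*c/4) + C2*cos(2^(2/3)*3^(1/6)*5^(1/3)*c/4))*exp(-5^(1/3)*6^(2/3)*c/12)


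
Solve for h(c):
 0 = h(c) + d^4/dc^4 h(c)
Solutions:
 h(c) = (C1*sin(sqrt(2)*c/2) + C2*cos(sqrt(2)*c/2))*exp(-sqrt(2)*c/2) + (C3*sin(sqrt(2)*c/2) + C4*cos(sqrt(2)*c/2))*exp(sqrt(2)*c/2)


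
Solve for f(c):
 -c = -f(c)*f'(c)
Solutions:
 f(c) = -sqrt(C1 + c^2)
 f(c) = sqrt(C1 + c^2)


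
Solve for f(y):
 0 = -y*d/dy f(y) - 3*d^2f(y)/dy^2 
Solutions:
 f(y) = C1 + C2*erf(sqrt(6)*y/6)


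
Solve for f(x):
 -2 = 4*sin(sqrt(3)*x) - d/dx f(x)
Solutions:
 f(x) = C1 + 2*x - 4*sqrt(3)*cos(sqrt(3)*x)/3


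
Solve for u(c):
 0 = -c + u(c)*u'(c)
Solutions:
 u(c) = -sqrt(C1 + c^2)
 u(c) = sqrt(C1 + c^2)


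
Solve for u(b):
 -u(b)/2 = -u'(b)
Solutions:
 u(b) = C1*exp(b/2)


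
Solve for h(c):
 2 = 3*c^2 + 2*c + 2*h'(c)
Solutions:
 h(c) = C1 - c^3/2 - c^2/2 + c


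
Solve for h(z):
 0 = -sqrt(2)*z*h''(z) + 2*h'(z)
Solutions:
 h(z) = C1 + C2*z^(1 + sqrt(2))


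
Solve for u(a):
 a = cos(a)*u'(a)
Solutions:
 u(a) = C1 + Integral(a/cos(a), a)


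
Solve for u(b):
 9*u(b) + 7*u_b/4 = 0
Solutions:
 u(b) = C1*exp(-36*b/7)


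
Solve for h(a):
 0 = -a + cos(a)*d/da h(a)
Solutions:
 h(a) = C1 + Integral(a/cos(a), a)


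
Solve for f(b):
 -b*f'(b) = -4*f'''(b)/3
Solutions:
 f(b) = C1 + Integral(C2*airyai(6^(1/3)*b/2) + C3*airybi(6^(1/3)*b/2), b)


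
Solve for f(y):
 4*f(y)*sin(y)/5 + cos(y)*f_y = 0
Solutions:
 f(y) = C1*cos(y)^(4/5)


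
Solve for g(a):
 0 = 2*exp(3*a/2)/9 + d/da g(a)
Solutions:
 g(a) = C1 - 4*exp(3*a/2)/27


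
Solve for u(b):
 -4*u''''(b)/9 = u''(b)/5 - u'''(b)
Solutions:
 u(b) = C1 + C2*b + C3*exp(3*b*(15 - sqrt(145))/40) + C4*exp(3*b*(sqrt(145) + 15)/40)


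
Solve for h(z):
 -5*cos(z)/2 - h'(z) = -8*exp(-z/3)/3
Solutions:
 h(z) = C1 - 5*sin(z)/2 - 8*exp(-z/3)


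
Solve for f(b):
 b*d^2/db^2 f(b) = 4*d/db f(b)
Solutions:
 f(b) = C1 + C2*b^5


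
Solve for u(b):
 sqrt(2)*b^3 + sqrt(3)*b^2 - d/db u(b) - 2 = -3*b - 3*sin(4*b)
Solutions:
 u(b) = C1 + sqrt(2)*b^4/4 + sqrt(3)*b^3/3 + 3*b^2/2 - 2*b - 3*cos(4*b)/4


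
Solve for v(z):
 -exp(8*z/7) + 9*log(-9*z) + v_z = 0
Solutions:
 v(z) = C1 - 9*z*log(-z) + 9*z*(1 - 2*log(3)) + 7*exp(8*z/7)/8


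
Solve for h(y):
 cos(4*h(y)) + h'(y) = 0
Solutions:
 h(y) = -asin((C1 + exp(8*y))/(C1 - exp(8*y)))/4 + pi/4
 h(y) = asin((C1 + exp(8*y))/(C1 - exp(8*y)))/4


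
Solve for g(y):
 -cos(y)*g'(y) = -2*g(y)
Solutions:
 g(y) = C1*(sin(y) + 1)/(sin(y) - 1)


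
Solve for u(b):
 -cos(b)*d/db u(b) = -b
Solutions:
 u(b) = C1 + Integral(b/cos(b), b)


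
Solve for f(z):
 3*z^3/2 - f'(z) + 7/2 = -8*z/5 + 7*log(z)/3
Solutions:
 f(z) = C1 + 3*z^4/8 + 4*z^2/5 - 7*z*log(z)/3 + 35*z/6


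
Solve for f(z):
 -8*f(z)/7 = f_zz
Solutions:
 f(z) = C1*sin(2*sqrt(14)*z/7) + C2*cos(2*sqrt(14)*z/7)


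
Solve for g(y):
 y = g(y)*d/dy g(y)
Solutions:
 g(y) = -sqrt(C1 + y^2)
 g(y) = sqrt(C1 + y^2)


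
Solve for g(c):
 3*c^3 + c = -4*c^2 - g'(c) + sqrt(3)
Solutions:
 g(c) = C1 - 3*c^4/4 - 4*c^3/3 - c^2/2 + sqrt(3)*c


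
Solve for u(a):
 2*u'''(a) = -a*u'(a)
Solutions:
 u(a) = C1 + Integral(C2*airyai(-2^(2/3)*a/2) + C3*airybi(-2^(2/3)*a/2), a)


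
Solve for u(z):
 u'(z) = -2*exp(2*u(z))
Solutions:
 u(z) = log(-sqrt(-1/(C1 - 2*z))) - log(2)/2
 u(z) = log(-1/(C1 - 2*z))/2 - log(2)/2


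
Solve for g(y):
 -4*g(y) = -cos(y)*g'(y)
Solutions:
 g(y) = C1*(sin(y)^2 + 2*sin(y) + 1)/(sin(y)^2 - 2*sin(y) + 1)


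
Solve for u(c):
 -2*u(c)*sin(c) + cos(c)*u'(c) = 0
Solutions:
 u(c) = C1/cos(c)^2


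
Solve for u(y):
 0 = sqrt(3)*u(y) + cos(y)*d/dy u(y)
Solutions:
 u(y) = C1*(sin(y) - 1)^(sqrt(3)/2)/(sin(y) + 1)^(sqrt(3)/2)


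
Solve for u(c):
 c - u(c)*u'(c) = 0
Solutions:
 u(c) = -sqrt(C1 + c^2)
 u(c) = sqrt(C1 + c^2)


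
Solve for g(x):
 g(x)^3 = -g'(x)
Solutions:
 g(x) = -sqrt(2)*sqrt(-1/(C1 - x))/2
 g(x) = sqrt(2)*sqrt(-1/(C1 - x))/2


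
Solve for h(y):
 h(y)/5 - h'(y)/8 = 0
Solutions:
 h(y) = C1*exp(8*y/5)


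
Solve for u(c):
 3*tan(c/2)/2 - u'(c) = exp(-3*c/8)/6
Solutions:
 u(c) = C1 + 3*log(tan(c/2)^2 + 1)/2 + 4*exp(-3*c/8)/9


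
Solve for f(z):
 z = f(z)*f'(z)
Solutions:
 f(z) = -sqrt(C1 + z^2)
 f(z) = sqrt(C1 + z^2)


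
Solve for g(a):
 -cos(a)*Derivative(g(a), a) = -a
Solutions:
 g(a) = C1 + Integral(a/cos(a), a)


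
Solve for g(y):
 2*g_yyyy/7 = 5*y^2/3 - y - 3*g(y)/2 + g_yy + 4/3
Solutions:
 g(y) = 10*y^2/9 - 2*y/3 + (C1*sin(sqrt(2)*21^(1/4)*y*sin(atan(sqrt(35)/7)/2)/2) + C2*cos(sqrt(2)*21^(1/4)*y*sin(atan(sqrt(35)/7)/2)/2))*exp(-sqrt(2)*21^(1/4)*y*cos(atan(sqrt(35)/7)/2)/2) + (C3*sin(sqrt(2)*21^(1/4)*y*sin(atan(sqrt(35)/7)/2)/2) + C4*cos(sqrt(2)*21^(1/4)*y*sin(atan(sqrt(35)/7)/2)/2))*exp(sqrt(2)*21^(1/4)*y*cos(atan(sqrt(35)/7)/2)/2) + 64/27


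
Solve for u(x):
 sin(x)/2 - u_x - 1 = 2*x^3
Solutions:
 u(x) = C1 - x^4/2 - x - cos(x)/2


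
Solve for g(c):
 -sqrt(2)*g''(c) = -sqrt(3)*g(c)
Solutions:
 g(c) = C1*exp(-2^(3/4)*3^(1/4)*c/2) + C2*exp(2^(3/4)*3^(1/4)*c/2)


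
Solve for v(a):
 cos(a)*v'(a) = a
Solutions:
 v(a) = C1 + Integral(a/cos(a), a)


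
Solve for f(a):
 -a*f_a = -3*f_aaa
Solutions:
 f(a) = C1 + Integral(C2*airyai(3^(2/3)*a/3) + C3*airybi(3^(2/3)*a/3), a)


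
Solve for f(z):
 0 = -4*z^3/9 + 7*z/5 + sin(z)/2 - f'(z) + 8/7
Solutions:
 f(z) = C1 - z^4/9 + 7*z^2/10 + 8*z/7 - cos(z)/2


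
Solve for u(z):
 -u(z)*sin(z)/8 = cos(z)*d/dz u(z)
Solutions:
 u(z) = C1*cos(z)^(1/8)


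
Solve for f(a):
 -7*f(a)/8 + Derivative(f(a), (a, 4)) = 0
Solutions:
 f(a) = C1*exp(-14^(1/4)*a/2) + C2*exp(14^(1/4)*a/2) + C3*sin(14^(1/4)*a/2) + C4*cos(14^(1/4)*a/2)


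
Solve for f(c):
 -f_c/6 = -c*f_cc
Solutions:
 f(c) = C1 + C2*c^(7/6)


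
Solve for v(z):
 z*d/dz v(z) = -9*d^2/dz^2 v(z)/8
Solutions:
 v(z) = C1 + C2*erf(2*z/3)


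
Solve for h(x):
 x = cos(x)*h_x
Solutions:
 h(x) = C1 + Integral(x/cos(x), x)


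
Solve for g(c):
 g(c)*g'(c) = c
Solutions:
 g(c) = -sqrt(C1 + c^2)
 g(c) = sqrt(C1 + c^2)


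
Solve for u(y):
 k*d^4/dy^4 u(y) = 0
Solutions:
 u(y) = C1 + C2*y + C3*y^2 + C4*y^3


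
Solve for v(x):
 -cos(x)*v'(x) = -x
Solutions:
 v(x) = C1 + Integral(x/cos(x), x)


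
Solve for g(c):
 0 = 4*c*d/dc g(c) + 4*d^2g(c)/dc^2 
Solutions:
 g(c) = C1 + C2*erf(sqrt(2)*c/2)


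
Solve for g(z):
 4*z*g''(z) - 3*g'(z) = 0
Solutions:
 g(z) = C1 + C2*z^(7/4)


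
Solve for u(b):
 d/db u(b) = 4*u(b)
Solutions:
 u(b) = C1*exp(4*b)


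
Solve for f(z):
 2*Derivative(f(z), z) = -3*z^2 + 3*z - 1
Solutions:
 f(z) = C1 - z^3/2 + 3*z^2/4 - z/2


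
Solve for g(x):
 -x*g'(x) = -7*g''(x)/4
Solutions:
 g(x) = C1 + C2*erfi(sqrt(14)*x/7)


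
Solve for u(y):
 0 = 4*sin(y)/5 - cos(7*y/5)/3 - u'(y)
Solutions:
 u(y) = C1 - 5*sin(7*y/5)/21 - 4*cos(y)/5


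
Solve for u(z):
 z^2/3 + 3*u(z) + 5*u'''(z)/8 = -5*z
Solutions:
 u(z) = C3*exp(-2*3^(1/3)*5^(2/3)*z/5) - z^2/9 - 5*z/3 + (C1*sin(3^(5/6)*5^(2/3)*z/5) + C2*cos(3^(5/6)*5^(2/3)*z/5))*exp(3^(1/3)*5^(2/3)*z/5)


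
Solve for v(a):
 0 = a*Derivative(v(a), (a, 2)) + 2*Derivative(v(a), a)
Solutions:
 v(a) = C1 + C2/a


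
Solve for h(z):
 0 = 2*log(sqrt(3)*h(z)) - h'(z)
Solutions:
 -Integral(1/(2*log(_y) + log(3)), (_y, h(z))) = C1 - z


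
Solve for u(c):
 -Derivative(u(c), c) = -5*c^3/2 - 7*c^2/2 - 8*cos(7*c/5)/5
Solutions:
 u(c) = C1 + 5*c^4/8 + 7*c^3/6 + 8*sin(7*c/5)/7


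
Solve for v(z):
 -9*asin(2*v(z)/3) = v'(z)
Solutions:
 Integral(1/asin(2*_y/3), (_y, v(z))) = C1 - 9*z


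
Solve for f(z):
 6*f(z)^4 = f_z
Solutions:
 f(z) = (-1/(C1 + 18*z))^(1/3)
 f(z) = (-1/(C1 + 6*z))^(1/3)*(-3^(2/3) - 3*3^(1/6)*I)/6
 f(z) = (-1/(C1 + 6*z))^(1/3)*(-3^(2/3) + 3*3^(1/6)*I)/6


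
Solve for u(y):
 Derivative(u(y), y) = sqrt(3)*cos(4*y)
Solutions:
 u(y) = C1 + sqrt(3)*sin(4*y)/4


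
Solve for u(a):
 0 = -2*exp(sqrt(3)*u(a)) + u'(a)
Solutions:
 u(a) = sqrt(3)*(2*log(-1/(C1 + 2*a)) - log(3))/6


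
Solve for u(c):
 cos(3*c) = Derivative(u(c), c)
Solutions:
 u(c) = C1 + sin(3*c)/3


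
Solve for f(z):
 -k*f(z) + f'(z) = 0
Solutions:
 f(z) = C1*exp(k*z)
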